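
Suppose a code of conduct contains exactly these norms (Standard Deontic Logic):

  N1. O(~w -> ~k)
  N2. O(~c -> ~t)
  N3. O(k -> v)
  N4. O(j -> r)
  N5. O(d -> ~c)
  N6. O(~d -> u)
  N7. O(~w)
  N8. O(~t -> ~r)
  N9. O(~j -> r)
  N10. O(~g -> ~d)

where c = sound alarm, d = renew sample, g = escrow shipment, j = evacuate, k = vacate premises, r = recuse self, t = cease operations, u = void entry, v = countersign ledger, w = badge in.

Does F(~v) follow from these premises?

Premise 3 is O(k -> v), but O(k) is not derivable from the premises, so it does not yield O(v).
No other premise forces O(v). An ideal world satisfying every premise can still have ~v true, so F(~v) is not derivable.

No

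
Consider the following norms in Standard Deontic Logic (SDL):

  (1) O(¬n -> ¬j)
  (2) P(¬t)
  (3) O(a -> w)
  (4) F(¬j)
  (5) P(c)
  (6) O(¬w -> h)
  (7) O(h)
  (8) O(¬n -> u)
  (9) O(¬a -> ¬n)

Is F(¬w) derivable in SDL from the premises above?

Yes

Premise 4, F(¬j), is equivalent to O(j).
The contrapositive of premise 1 (O(¬n -> ¬j)) is O(j -> n), and O(j) is already established, so O(n).
Premise 9 is O(¬a -> ¬n); contrapositively O(n -> a). Since O(n) holds, K gives O(a).
Premise 3 is O(a -> w); since O(a), deontic closure gives O(w).
Premises 2, 5, 6, 7, 8 do not contribute to this derivation.
So O(w) holds, i.e. F(¬w). The claim follows.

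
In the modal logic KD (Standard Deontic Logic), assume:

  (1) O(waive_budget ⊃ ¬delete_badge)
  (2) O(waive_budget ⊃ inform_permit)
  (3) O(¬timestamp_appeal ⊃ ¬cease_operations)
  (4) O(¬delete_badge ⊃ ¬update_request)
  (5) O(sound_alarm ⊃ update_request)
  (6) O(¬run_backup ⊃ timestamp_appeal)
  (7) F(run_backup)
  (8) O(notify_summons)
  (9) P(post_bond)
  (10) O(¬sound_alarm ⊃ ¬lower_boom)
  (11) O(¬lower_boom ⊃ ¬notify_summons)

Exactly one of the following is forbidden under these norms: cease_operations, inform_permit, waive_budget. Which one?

waive_budget

From premise 8 we have O(notify_summons).
Premise 11 is O(¬lower_boom ⊃ ¬notify_summons); contrapositively O(notify_summons ⊃ lower_boom). Since O(notify_summons) holds, K gives O(lower_boom).
The contrapositive of premise 10 (O(¬sound_alarm ⊃ ¬lower_boom)) is O(lower_boom ⊃ sound_alarm), and O(lower_boom) is already established, so O(sound_alarm).
Premise 5 is O(sound_alarm ⊃ update_request); since O(sound_alarm), deontic closure gives O(update_request).
Premise 4 is O(¬delete_badge ⊃ ¬update_request); contrapositively O(update_request ⊃ delete_badge). Since O(update_request) holds, K gives O(delete_badge).
The contrapositive of premise 1 (O(waive_budget ⊃ ¬delete_badge)) is O(delete_badge ⊃ ¬waive_budget), and O(delete_badge) is already established, so O(¬waive_budget).
So O(¬waive_budget) holds, i.e. waive_budget is forbidden. None of the other listed options is forbidden under the premises.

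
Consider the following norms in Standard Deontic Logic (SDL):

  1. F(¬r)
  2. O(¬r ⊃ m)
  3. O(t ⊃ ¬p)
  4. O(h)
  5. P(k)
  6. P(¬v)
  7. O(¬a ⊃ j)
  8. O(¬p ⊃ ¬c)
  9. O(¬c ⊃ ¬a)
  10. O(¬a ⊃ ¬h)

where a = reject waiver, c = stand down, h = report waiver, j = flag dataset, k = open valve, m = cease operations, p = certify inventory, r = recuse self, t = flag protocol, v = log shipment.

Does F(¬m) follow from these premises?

No

Premise 2 is O(¬r ⊃ m), but O(¬r) is not derivable from the premises, so it does not yield O(m).
No other premise forces O(m). An ideal world satisfying every premise can still have ¬m true, so F(¬m) is not derivable.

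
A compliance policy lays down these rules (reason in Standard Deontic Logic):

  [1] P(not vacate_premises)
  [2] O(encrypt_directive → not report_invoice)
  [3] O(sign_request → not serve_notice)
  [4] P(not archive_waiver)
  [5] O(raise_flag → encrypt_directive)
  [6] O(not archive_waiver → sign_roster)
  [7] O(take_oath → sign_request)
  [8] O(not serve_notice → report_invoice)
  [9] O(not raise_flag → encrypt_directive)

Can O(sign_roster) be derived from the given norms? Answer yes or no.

Premise 6 is O(not archive_waiver → sign_roster), but O(not archive_waiver) is not derivable from the premises (the permission P(not archive_waiver) asserts only not O(archive_waiver), not O(not archive_waiver)), so it does not yield O(sign_roster).
No other premise forces O(sign_roster). An ideal world satisfying every premise can still have sign_roster false, so O(sign_roster) is not derivable.

No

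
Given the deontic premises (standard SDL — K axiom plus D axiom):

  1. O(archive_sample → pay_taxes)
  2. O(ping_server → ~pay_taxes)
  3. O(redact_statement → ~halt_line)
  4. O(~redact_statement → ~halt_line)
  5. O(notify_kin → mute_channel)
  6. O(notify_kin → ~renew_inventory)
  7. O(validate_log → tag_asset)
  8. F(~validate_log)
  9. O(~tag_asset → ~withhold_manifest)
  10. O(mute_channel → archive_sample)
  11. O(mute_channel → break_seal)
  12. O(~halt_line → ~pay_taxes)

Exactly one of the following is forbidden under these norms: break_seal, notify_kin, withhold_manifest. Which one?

Premises 4 and 3 are O(~redact_statement → ~halt_line) and O(redact_statement → ~halt_line); every ideal world satisfies ~redact_statement or redact_statement, so in either case ~halt_line holds — hence O(~halt_line).
Applying K to premise 12 (O(~halt_line → ~pay_taxes)) and O(~halt_line) yields O(~pay_taxes).
Premise 1 is O(archive_sample → pay_taxes); contrapositively O(~pay_taxes → ~archive_sample). Since O(~pay_taxes) holds, K gives O(~archive_sample).
The contrapositive of premise 10 (O(mute_channel → archive_sample)) is O(~archive_sample → ~mute_channel), and O(~archive_sample) is already established, so O(~mute_channel).
The contrapositive of premise 5 (O(notify_kin → mute_channel)) is O(~mute_channel → ~notify_kin), and O(~mute_channel) is already established, so O(~notify_kin).
So O(~notify_kin) holds, i.e. notify_kin is forbidden. None of the other listed options is forbidden under the premises.

notify_kin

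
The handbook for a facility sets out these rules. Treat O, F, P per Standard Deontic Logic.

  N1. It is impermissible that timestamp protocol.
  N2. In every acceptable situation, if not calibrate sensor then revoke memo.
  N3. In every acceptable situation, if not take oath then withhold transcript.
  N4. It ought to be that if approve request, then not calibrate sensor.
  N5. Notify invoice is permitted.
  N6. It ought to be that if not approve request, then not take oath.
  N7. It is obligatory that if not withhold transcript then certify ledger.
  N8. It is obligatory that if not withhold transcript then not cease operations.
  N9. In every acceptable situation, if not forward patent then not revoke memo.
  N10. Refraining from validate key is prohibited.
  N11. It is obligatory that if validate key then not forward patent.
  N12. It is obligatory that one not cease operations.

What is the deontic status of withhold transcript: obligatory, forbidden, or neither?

Obligatory

Premise 10 is F(¬validate_key), i.e. O(validate_key).
With premise 11, O(validate_key → ¬forward_patent), the K-axiom yields O(¬forward_patent).
Applying K to premise 9 (O(¬forward_patent → ¬revoke_memo)) and O(¬forward_patent) yields O(¬revoke_memo).
Premise 2 is O(¬calibrate_sensor → revoke_memo); contrapositively O(¬revoke_memo → calibrate_sensor). Since O(¬revoke_memo) holds, K gives O(calibrate_sensor).
Premise 4 is O(approve_request → ¬calibrate_sensor); contrapositively O(calibrate_sensor → ¬approve_request). Since O(calibrate_sensor) holds, K gives O(¬approve_request).
With premise 6, O(¬approve_request → ¬take_oath), the K-axiom yields O(¬take_oath).
From O(¬take_oath) and premise 3, O(¬take_oath → withhold_transcript), we obtain O(withhold_transcript).
Premises 1, 5, 7, 8, 12 do not contribute to this derivation.
Hence withhold_transcript is obligatory.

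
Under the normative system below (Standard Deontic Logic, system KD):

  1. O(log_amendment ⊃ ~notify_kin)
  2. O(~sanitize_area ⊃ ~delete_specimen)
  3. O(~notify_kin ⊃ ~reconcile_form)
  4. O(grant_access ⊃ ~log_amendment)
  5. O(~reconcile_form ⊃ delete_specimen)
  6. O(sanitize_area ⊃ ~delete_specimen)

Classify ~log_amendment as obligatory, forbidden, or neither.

Obligatory

Premises 6 and 2 are O(sanitize_area ⊃ ~delete_specimen) and O(~sanitize_area ⊃ ~delete_specimen); every ideal world satisfies sanitize_area or ~sanitize_area, so in either case ~delete_specimen holds — hence O(~delete_specimen).
The contrapositive of premise 5 (O(~reconcile_form ⊃ delete_specimen)) is O(~delete_specimen ⊃ reconcile_form), and O(~delete_specimen) is already established, so O(reconcile_form).
Premise 3, O(~notify_kin ⊃ ~reconcile_form), contraposes to O(reconcile_form ⊃ notify_kin); with O(reconcile_form) we get O(notify_kin).
The contrapositive of premise 1 (O(log_amendment ⊃ ~notify_kin)) is O(notify_kin ⊃ ~log_amendment), and O(notify_kin) is already established, so O(~log_amendment).
Premise 4 does not contribute to this derivation.
Hence ~log_amendment is obligatory.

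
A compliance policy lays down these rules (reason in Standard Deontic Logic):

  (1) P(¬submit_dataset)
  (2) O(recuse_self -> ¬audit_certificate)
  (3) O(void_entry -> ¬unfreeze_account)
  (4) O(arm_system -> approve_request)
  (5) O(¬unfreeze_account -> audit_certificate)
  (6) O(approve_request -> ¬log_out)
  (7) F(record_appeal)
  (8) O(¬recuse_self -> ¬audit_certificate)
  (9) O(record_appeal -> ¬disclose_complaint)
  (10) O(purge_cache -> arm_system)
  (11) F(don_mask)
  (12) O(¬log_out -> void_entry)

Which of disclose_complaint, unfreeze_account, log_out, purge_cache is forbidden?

Premises 8 and 2 are O(¬recuse_self -> ¬audit_certificate) and O(recuse_self -> ¬audit_certificate); every ideal world satisfies ¬recuse_self or recuse_self, so in either case ¬audit_certificate holds — hence O(¬audit_certificate).
Premise 5, O(¬unfreeze_account -> audit_certificate), contraposes to O(¬audit_certificate -> unfreeze_account); with O(¬audit_certificate) we get O(unfreeze_account).
The contrapositive of premise 3 (O(void_entry -> ¬unfreeze_account)) is O(unfreeze_account -> ¬void_entry), and O(unfreeze_account) is already established, so O(¬void_entry).
Premise 12, O(¬log_out -> void_entry), contraposes to O(¬void_entry -> log_out); with O(¬void_entry) we get O(log_out).
Premise 6 is O(approve_request -> ¬log_out); contrapositively O(log_out -> ¬approve_request). Since O(log_out) holds, K gives O(¬approve_request).
Premise 4 is O(arm_system -> approve_request); contrapositively O(¬approve_request -> ¬arm_system). Since O(¬approve_request) holds, K gives O(¬arm_system).
Premise 10 is O(purge_cache -> arm_system); contrapositively O(¬arm_system -> ¬purge_cache). Since O(¬arm_system) holds, K gives O(¬purge_cache).
So O(¬purge_cache) holds, i.e. purge_cache is forbidden. None of the other listed options is forbidden under the premises.

purge_cache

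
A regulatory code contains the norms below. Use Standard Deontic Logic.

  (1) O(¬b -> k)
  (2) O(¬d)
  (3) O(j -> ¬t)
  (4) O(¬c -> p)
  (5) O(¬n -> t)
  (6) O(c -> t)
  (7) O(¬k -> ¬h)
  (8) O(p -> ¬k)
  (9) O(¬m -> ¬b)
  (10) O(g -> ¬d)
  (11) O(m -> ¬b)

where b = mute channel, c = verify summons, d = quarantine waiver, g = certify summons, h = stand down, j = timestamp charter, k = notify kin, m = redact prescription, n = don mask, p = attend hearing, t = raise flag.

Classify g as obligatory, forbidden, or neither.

Neither

Premise 10 is O(g -> ¬d); even if O(¬d) held, inferring O(g) would be affirming the consequent — invalid.
No premise or chain of K-axiom applications forces O(g), and none forces O(¬g). So g is neither obligatory nor forbidden under these norms.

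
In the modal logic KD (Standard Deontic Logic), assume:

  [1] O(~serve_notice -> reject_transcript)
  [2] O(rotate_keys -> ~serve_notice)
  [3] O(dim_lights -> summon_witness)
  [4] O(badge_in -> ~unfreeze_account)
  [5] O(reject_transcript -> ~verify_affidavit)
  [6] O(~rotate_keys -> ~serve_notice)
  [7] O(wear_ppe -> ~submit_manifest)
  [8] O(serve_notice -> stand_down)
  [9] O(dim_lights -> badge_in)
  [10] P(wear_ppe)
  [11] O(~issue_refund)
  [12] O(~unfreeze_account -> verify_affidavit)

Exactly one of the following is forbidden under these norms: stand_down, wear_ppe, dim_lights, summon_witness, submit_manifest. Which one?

dim_lights

Premises 2 and 6 cover both cases: O(rotate_keys -> ~serve_notice) and O(~rotate_keys -> ~serve_notice). Since rotate_keys ∨ ~rotate_keys is a tautology, O(~serve_notice) follows.
Applying K to premise 1 (O(~serve_notice -> reject_transcript)) and O(~serve_notice) yields O(reject_transcript).
With premise 5, O(reject_transcript -> ~verify_affidavit), the K-axiom yields O(~verify_affidavit).
The contrapositive of premise 12 (O(~unfreeze_account -> verify_affidavit)) is O(~verify_affidavit -> unfreeze_account), and O(~verify_affidavit) is already established, so O(unfreeze_account).
The contrapositive of premise 4 (O(badge_in -> ~unfreeze_account)) is O(unfreeze_account -> ~badge_in), and O(unfreeze_account) is already established, so O(~badge_in).
The contrapositive of premise 9 (O(dim_lights -> badge_in)) is O(~badge_in -> ~dim_lights), and O(~badge_in) is already established, so O(~dim_lights).
So O(~dim_lights) holds, i.e. dim_lights is forbidden. None of the other listed options is forbidden under the premises.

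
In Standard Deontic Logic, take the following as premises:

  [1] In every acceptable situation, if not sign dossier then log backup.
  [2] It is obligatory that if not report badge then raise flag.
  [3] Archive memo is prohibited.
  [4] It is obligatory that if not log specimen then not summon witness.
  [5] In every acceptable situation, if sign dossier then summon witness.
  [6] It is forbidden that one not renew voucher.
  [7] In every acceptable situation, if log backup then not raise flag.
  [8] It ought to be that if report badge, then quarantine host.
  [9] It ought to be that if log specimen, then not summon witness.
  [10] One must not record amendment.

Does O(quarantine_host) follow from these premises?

Yes

Premises 4 and 9 cover both cases: O(¬log_specimen → ¬summon_witness) and O(log_specimen → ¬summon_witness). Since ¬log_specimen ∨ log_specimen is a tautology, O(¬summon_witness) follows.
Premise 5 is O(sign_dossier → summon_witness); contrapositively O(¬summon_witness → ¬sign_dossier). Since O(¬summon_witness) holds, K gives O(¬sign_dossier).
Applying K to premise 1 (O(¬sign_dossier → log_backup)) and O(¬sign_dossier) yields O(log_backup).
With premise 7, O(log_backup → ¬raise_flag), the K-axiom yields O(¬raise_flag).
Premise 2, O(¬report_badge → raise_flag), contraposes to O(¬raise_flag → report_badge); with O(¬raise_flag) we get O(report_badge).
Applying K to premise 8 (O(report_badge → quarantine_host)) and O(report_badge) yields O(quarantine_host).
Premises 3, 6, 10 do not contribute to this derivation.
So O(quarantine_host) follows.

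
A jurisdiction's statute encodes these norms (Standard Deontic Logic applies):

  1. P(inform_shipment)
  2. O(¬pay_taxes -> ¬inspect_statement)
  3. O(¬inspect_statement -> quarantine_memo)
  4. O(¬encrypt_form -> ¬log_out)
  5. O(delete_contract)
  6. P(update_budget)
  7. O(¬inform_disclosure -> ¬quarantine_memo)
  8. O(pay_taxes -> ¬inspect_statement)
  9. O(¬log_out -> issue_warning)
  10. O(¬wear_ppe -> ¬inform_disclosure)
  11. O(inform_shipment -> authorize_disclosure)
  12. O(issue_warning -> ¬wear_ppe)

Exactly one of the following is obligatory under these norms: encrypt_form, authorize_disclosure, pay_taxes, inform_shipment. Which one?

Premises 8 and 2 cover both cases: O(pay_taxes -> ¬inspect_statement) and O(¬pay_taxes -> ¬inspect_statement). Since pay_taxes ∨ ¬pay_taxes is a tautology, O(¬inspect_statement) follows.
With premise 3, O(¬inspect_statement -> quarantine_memo), the K-axiom yields O(quarantine_memo).
Premise 7 is O(¬inform_disclosure -> ¬quarantine_memo); contrapositively O(quarantine_memo -> inform_disclosure). Since O(quarantine_memo) holds, K gives O(inform_disclosure).
The contrapositive of premise 10 (O(¬wear_ppe -> ¬inform_disclosure)) is O(inform_disclosure -> wear_ppe), and O(inform_disclosure) is already established, so O(wear_ppe).
The contrapositive of premise 12 (O(issue_warning -> ¬wear_ppe)) is O(wear_ppe -> ¬issue_warning), and O(wear_ppe) is already established, so O(¬issue_warning).
Premise 9, O(¬log_out -> issue_warning), contraposes to O(¬issue_warning -> log_out); with O(¬issue_warning) we get O(log_out).
Premise 4, O(¬encrypt_form -> ¬log_out), contraposes to O(log_out -> encrypt_form); with O(log_out) we get O(encrypt_form).
So O(encrypt_form) holds — encrypt_form is obligatory. None of the other listed options is made obligatory by any chain of premises.

encrypt_form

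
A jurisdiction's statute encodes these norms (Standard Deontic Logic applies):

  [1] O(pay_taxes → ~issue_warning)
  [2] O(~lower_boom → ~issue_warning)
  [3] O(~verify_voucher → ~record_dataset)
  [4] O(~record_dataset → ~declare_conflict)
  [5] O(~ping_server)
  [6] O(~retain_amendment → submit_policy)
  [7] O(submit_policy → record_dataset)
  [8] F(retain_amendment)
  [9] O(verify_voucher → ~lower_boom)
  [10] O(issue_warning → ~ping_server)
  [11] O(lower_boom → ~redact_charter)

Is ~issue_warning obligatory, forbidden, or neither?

Obligatory

Premise 8 is F(retain_amendment), i.e. O(~retain_amendment).
With premise 6, O(~retain_amendment → submit_policy), the K-axiom yields O(submit_policy).
Applying K to premise 7 (O(submit_policy → record_dataset)) and O(submit_policy) yields O(record_dataset).
The contrapositive of premise 3 (O(~verify_voucher → ~record_dataset)) is O(record_dataset → verify_voucher), and O(record_dataset) is already established, so O(verify_voucher).
Applying K to premise 9 (O(verify_voucher → ~lower_boom)) and O(verify_voucher) yields O(~lower_boom).
Premise 2 is O(~lower_boom → ~issue_warning); since O(~lower_boom), deontic closure gives O(~issue_warning).
Premises 1, 4, 5, 10, 11 do not contribute to this derivation.
Hence ~issue_warning is obligatory.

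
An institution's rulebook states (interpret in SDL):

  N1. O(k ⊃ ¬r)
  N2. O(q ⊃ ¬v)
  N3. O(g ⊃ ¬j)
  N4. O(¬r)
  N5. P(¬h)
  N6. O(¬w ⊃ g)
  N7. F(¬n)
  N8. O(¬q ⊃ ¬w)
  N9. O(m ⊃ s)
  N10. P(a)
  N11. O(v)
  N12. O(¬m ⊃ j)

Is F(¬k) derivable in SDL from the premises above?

Premise 1 is O(k ⊃ ¬r); even if O(¬r) held, inferring O(k) would be affirming the consequent — invalid.
No other premise forces O(k). An ideal world satisfying every premise can still have ¬k true, so F(¬k) is not derivable.

No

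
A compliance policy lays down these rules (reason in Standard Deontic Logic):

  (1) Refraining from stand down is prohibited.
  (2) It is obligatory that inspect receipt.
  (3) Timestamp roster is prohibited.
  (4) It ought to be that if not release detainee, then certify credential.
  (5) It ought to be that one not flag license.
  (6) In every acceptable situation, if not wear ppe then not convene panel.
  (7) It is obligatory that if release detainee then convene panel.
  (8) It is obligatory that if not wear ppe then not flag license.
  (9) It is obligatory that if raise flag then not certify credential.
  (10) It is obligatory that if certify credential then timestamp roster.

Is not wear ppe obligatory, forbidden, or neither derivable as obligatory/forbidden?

Forbidden

Premise 3, F(timestamp_roster), is equivalent to O(¬timestamp_roster).
The contrapositive of premise 10 (O(certify_credential → timestamp_roster)) is O(¬timestamp_roster → ¬certify_credential), and O(¬timestamp_roster) is already established, so O(¬certify_credential).
Premise 4, O(¬release_detainee → certify_credential), contraposes to O(¬certify_credential → release_detainee); with O(¬certify_credential) we get O(release_detainee).
From O(release_detainee) and premise 7, O(release_detainee → convene_panel), we obtain O(convene_panel).
Premise 6 is O(¬wear_ppe → ¬convene_panel); contrapositively O(convene_panel → wear_ppe). Since O(convene_panel) holds, K gives O(wear_ppe).
Premises 1, 2, 5, 8, 9 do not contribute to this derivation.
Thus O(wear_ppe), which is F(¬wear_ppe): ¬wear_ppe is forbidden.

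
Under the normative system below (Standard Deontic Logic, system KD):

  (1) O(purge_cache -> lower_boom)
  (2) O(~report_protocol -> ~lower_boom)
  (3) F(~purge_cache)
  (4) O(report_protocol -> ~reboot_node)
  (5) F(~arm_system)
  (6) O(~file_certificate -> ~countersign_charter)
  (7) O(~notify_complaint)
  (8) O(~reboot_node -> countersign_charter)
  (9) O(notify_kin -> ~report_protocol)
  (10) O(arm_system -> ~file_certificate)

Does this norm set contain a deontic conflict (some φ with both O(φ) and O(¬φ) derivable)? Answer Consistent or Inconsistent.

F(~arm_system) at premise 5 means O(arm_system).
Premise 10 is O(arm_system -> ~file_certificate); since O(arm_system), deontic closure gives O(~file_certificate).
With premise 6, O(~file_certificate -> ~countersign_charter), the K-axiom yields O(~countersign_charter).
The contrapositive of premise 8 (O(~reboot_node -> countersign_charter)) is O(~countersign_charter -> reboot_node), and O(~countersign_charter) is already established, so O(reboot_node).
The contrapositive of premise 4 (O(report_protocol -> ~reboot_node)) is O(reboot_node -> ~report_protocol), and O(reboot_node) is already established, so O(~report_protocol).
With premise 2, O(~report_protocol -> ~lower_boom), the K-axiom yields O(~lower_boom).
The contrapositive of premise 1 (O(purge_cache -> lower_boom)) is O(~lower_boom -> ~purge_cache), and O(~lower_boom) is already established, so O(~purge_cache).
However, F(~purge_cache) at premise 3 amounts to O(purge_cache).
We now have both O(~purge_cache) and O(purge_cache) — purge_cache is simultaneously obligatory and forbidden, violating the D-axiom.

Inconsistent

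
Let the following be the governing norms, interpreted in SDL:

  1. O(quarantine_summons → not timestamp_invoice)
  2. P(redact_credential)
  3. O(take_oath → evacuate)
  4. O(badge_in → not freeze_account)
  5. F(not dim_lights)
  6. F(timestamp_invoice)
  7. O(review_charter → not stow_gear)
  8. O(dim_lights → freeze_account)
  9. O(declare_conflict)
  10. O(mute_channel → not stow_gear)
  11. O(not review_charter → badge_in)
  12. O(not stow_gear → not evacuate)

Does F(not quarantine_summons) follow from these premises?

No

Premise 1 is O(quarantine_summons → not timestamp_invoice); even if O(not timestamp_invoice) held, inferring O(quarantine_summons) would be affirming the consequent — invalid.
No other premise forces O(quarantine_summons). An ideal world satisfying every premise can still have not quarantine_summons true, so F(not quarantine_summons) is not derivable.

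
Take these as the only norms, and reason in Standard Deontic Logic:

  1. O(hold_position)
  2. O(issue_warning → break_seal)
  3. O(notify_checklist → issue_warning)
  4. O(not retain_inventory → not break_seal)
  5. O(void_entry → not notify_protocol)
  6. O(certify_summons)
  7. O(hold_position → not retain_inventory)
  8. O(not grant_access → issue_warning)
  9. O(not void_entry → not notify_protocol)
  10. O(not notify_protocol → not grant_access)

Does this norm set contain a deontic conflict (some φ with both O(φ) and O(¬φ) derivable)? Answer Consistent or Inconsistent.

Premises 9 and 5 are O(not void_entry → not notify_protocol) and O(void_entry → not notify_protocol); every ideal world satisfies not void_entry or void_entry, so in either case not notify_protocol holds — hence O(not notify_protocol).
From O(not notify_protocol) and premise 10, O(not notify_protocol → not grant_access), we obtain O(not grant_access).
From O(not grant_access) and premise 8, O(not grant_access → issue_warning), we obtain O(issue_warning).
From O(issue_warning) and premise 2, O(issue_warning → break_seal), we obtain O(break_seal).
Premise 4, O(not retain_inventory → not break_seal), contraposes to O(break_seal → retain_inventory); with O(break_seal) we get O(retain_inventory).
Premise 7, O(hold_position → not retain_inventory), contraposes to O(retain_inventory → not hold_position); with O(retain_inventory) we get O(not hold_position).
Yet premise 1 states O(hold_position).
We now have both O(not hold_position) and O(hold_position) — hold_position is simultaneously obligatory and forbidden, violating the D-axiom.

Inconsistent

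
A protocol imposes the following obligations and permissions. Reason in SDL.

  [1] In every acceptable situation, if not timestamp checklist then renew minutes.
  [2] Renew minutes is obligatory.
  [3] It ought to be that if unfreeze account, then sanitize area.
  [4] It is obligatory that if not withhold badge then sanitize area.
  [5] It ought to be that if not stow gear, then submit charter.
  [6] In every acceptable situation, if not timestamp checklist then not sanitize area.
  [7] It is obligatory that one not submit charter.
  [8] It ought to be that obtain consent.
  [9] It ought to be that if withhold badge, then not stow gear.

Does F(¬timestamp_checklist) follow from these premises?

Premise 7 gives O(¬submit_charter).
Premise 5, O(¬stow_gear → submit_charter), contraposes to O(¬submit_charter → stow_gear); with O(¬submit_charter) we get O(stow_gear).
The contrapositive of premise 9 (O(withhold_badge → ¬stow_gear)) is O(stow_gear → ¬withhold_badge), and O(stow_gear) is already established, so O(¬withhold_badge).
Applying K to premise 4 (O(¬withhold_badge → sanitize_area)) and O(¬withhold_badge) yields O(sanitize_area).
Premise 6 is O(¬timestamp_checklist → ¬sanitize_area); contrapositively O(sanitize_area → timestamp_checklist). Since O(sanitize_area) holds, K gives O(timestamp_checklist).
Premises 1, 2, 3, 8 do not contribute to this derivation.
So O(timestamp_checklist) holds, i.e. F(¬timestamp_checklist). The claim follows.

Yes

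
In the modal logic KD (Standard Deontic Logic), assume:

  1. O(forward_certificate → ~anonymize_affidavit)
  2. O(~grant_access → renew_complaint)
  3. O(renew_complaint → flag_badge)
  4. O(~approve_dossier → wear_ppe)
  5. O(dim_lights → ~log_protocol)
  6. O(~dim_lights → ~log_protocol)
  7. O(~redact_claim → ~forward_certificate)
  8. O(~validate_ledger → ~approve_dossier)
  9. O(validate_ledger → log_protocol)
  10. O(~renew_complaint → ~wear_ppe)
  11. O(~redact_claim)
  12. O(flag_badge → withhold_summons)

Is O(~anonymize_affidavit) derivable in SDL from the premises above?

No

Premise 1 is O(forward_certificate → ~anonymize_affidavit), but O(forward_certificate) is not derivable from the premises, so it does not yield O(~anonymize_affidavit).
No other premise forces O(~anonymize_affidavit). An ideal world satisfying every premise can still have ~anonymize_affidavit false, so O(~anonymize_affidavit) is not derivable.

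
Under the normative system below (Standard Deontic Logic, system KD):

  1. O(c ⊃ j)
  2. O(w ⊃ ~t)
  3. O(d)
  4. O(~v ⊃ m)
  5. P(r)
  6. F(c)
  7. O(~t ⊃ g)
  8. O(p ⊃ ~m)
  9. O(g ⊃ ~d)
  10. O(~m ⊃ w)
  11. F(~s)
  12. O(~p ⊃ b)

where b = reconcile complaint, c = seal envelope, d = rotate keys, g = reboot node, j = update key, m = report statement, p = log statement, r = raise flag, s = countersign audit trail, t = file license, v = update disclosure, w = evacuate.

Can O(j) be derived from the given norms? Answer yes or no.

No

Premise 1 is O(c ⊃ j), but O(c) is not derivable from the premises, so it does not yield O(j).
No other premise forces O(j). An ideal world satisfying every premise can still have j false, so O(j) is not derivable.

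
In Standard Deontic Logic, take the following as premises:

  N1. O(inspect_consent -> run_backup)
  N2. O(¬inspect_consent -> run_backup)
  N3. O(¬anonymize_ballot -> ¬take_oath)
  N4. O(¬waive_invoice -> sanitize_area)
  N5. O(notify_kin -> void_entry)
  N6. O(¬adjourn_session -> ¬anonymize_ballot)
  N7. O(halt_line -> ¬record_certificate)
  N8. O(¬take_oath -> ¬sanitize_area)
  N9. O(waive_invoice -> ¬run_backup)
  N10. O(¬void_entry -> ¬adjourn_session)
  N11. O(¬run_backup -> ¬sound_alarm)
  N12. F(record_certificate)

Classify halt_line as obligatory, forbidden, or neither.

Premise 7 is O(halt_line -> ¬record_certificate); even if O(¬record_certificate) held, inferring O(halt_line) would be affirming the consequent — invalid.
No premise or chain of K-axiom applications forces O(halt_line), and none forces O(¬halt_line). So halt_line is neither obligatory nor forbidden under these norms.

Neither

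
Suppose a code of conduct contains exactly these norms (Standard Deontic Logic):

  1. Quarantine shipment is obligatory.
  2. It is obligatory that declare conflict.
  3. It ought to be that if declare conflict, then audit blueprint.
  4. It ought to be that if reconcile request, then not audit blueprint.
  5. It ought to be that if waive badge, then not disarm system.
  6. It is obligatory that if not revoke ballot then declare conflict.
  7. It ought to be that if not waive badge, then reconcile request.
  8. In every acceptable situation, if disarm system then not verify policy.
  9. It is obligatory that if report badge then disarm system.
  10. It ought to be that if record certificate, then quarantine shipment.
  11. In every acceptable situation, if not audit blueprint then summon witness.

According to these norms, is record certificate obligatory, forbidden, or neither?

Premise 10 is O(record_certificate → quarantine_shipment); even if O(quarantine_shipment) held, inferring O(record_certificate) would be affirming the consequent — invalid.
No premise or chain of K-axiom applications forces O(record_certificate), and none forces O(¬record_certificate). So record_certificate is neither obligatory nor forbidden under these norms.

Neither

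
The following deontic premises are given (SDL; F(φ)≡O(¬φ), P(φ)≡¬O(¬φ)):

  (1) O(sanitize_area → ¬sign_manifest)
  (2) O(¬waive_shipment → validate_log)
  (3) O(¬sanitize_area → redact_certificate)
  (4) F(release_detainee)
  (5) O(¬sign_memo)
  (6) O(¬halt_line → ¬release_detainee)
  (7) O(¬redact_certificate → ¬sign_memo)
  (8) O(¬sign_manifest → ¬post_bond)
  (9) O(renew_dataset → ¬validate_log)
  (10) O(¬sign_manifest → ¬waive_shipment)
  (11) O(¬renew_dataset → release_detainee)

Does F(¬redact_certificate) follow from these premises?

Premise 4 is F(release_detainee), i.e. O(¬release_detainee).
The contrapositive of premise 11 (O(¬renew_dataset → release_detainee)) is O(¬release_detainee → renew_dataset), and O(¬release_detainee) is already established, so O(renew_dataset).
Premise 9 is O(renew_dataset → ¬validate_log); since O(renew_dataset), deontic closure gives O(¬validate_log).
Premise 2, O(¬waive_shipment → validate_log), contraposes to O(¬validate_log → waive_shipment); with O(¬validate_log) we get O(waive_shipment).
The contrapositive of premise 10 (O(¬sign_manifest → ¬waive_shipment)) is O(waive_shipment → sign_manifest), and O(waive_shipment) is already established, so O(sign_manifest).
Premise 1, O(sanitize_area → ¬sign_manifest), contraposes to O(sign_manifest → ¬sanitize_area); with O(sign_manifest) we get O(¬sanitize_area).
With premise 3, O(¬sanitize_area → redact_certificate), the K-axiom yields O(redact_certificate).
Premises 5, 6, 7, 8 do not contribute to this derivation.
So O(redact_certificate) holds, i.e. F(¬redact_certificate). The claim follows.

Yes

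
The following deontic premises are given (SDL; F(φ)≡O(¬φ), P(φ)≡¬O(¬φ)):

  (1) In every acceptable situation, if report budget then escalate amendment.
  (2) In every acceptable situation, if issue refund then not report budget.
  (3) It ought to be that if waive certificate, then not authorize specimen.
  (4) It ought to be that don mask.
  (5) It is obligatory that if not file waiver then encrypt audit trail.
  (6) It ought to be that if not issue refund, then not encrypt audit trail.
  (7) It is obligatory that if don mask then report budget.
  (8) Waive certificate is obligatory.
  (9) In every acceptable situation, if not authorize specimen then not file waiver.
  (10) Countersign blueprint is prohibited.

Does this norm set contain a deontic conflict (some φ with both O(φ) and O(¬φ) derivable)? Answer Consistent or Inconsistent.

From premise 8 we have O(waive_certificate).
Premise 3 is O(waive_certificate → ¬authorize_specimen); since O(waive_certificate), deontic closure gives O(¬authorize_specimen).
Premise 9 is O(¬authorize_specimen → ¬file_waiver); since O(¬authorize_specimen), deontic closure gives O(¬file_waiver).
From O(¬file_waiver) and premise 5, O(¬file_waiver → encrypt_audit_trail), we obtain O(encrypt_audit_trail).
Premise 6 is O(¬issue_refund → ¬encrypt_audit_trail); contrapositively O(encrypt_audit_trail → issue_refund). Since O(encrypt_audit_trail) holds, K gives O(issue_refund).
Premise 2 is O(issue_refund → ¬report_budget); since O(issue_refund), deontic closure gives O(¬report_budget).
The contrapositive of premise 7 (O(don_mask → report_budget)) is O(¬report_budget → ¬don_mask), and O(¬report_budget) is already established, so O(¬don_mask).
But premise 4 directly asserts O(don_mask).
We now have both O(¬don_mask) and O(don_mask) — don_mask is simultaneously obligatory and forbidden, violating the D-axiom.

Inconsistent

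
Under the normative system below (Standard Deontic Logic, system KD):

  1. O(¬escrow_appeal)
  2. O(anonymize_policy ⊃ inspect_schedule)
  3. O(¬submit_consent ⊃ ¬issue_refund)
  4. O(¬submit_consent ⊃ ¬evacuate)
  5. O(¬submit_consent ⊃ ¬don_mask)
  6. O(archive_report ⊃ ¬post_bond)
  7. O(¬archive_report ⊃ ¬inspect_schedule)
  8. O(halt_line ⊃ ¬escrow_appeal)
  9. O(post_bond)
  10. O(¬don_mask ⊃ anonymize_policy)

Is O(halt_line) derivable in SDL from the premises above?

Premise 8 is O(halt_line ⊃ ¬escrow_appeal); even if O(¬escrow_appeal) held, inferring O(halt_line) would be affirming the consequent — invalid.
No other premise forces O(halt_line). An ideal world satisfying every premise can still have halt_line false, so O(halt_line) is not derivable.

No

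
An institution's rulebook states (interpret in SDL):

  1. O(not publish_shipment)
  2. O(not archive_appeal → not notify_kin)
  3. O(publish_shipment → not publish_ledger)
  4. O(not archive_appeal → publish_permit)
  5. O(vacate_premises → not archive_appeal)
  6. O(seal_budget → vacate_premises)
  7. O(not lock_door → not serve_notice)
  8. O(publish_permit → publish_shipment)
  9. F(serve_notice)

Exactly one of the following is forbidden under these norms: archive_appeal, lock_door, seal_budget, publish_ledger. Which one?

seal_budget

From premise 1 we have O(not publish_shipment).
Premise 8, O(publish_permit → publish_shipment), contraposes to O(not publish_shipment → not publish_permit); with O(not publish_shipment) we get O(not publish_permit).
Premise 4, O(not archive_appeal → publish_permit), contraposes to O(not publish_permit → archive_appeal); with O(not publish_permit) we get O(archive_appeal).
Premise 5 is O(vacate_premises → not archive_appeal); contrapositively O(archive_appeal → not vacate_premises). Since O(archive_appeal) holds, K gives O(not vacate_premises).
The contrapositive of premise 6 (O(seal_budget → vacate_premises)) is O(not vacate_premises → not seal_budget), and O(not vacate_premises) is already established, so O(not seal_budget).
So O(not seal_budget) holds, i.e. seal_budget is forbidden. None of the other listed options is forbidden under the premises.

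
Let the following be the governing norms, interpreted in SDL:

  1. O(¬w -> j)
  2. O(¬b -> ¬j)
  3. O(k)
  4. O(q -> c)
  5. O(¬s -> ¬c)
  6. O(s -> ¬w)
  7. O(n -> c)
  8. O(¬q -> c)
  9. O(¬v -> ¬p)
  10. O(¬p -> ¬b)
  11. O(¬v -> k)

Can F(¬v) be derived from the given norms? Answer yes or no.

Yes

Premises 8 and 4 are O(¬q -> c) and O(q -> c); every ideal world satisfies ¬q or q, so in either case c holds — hence O(c).
Premise 5, O(¬s -> ¬c), contraposes to O(c -> s); with O(c) we get O(s).
From O(s) and premise 6, O(s -> ¬w), we obtain O(¬w).
Applying K to premise 1 (O(¬w -> j)) and O(¬w) yields O(j).
Premise 2, O(¬b -> ¬j), contraposes to O(j -> b); with O(j) we get O(b).
Premise 10, O(¬p -> ¬b), contraposes to O(b -> p); with O(b) we get O(p).
The contrapositive of premise 9 (O(¬v -> ¬p)) is O(p -> v), and O(p) is already established, so O(v).
Premises 3, 7, 11 do not contribute to this derivation.
So O(v) holds, i.e. F(¬v). The claim follows.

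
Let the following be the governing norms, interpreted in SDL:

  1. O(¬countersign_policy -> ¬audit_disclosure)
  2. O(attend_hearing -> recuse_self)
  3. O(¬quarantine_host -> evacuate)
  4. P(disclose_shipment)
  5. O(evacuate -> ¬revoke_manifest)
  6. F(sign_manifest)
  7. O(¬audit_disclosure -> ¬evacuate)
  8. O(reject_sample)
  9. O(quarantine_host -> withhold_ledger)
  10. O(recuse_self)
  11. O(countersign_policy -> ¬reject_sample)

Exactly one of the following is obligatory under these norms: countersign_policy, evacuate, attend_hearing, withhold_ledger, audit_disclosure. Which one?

withhold_ledger

Premise 8 gives O(reject_sample).
Premise 11 is O(countersign_policy -> ¬reject_sample); contrapositively O(reject_sample -> ¬countersign_policy). Since O(reject_sample) holds, K gives O(¬countersign_policy).
Premise 1 is O(¬countersign_policy -> ¬audit_disclosure); since O(¬countersign_policy), deontic closure gives O(¬audit_disclosure).
From O(¬audit_disclosure) and premise 7, O(¬audit_disclosure -> ¬evacuate), we obtain O(¬evacuate).
Premise 3 is O(¬quarantine_host -> evacuate); contrapositively O(¬evacuate -> quarantine_host). Since O(¬evacuate) holds, K gives O(quarantine_host).
With premise 9, O(quarantine_host -> withhold_ledger), the K-axiom yields O(withhold_ledger).
So O(withhold_ledger) holds — withhold_ledger is obligatory. None of the other listed options is made obligatory by any chain of premises.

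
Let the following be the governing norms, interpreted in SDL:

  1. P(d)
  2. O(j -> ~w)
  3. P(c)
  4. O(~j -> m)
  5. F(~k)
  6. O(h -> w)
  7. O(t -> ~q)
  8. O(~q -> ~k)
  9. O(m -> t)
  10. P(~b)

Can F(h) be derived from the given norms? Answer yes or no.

Premise 5 is F(~k), i.e. O(k).
Premise 8 is O(~q -> ~k); contrapositively O(k -> q). Since O(k) holds, K gives O(q).
Premise 7 is O(t -> ~q); contrapositively O(q -> ~t). Since O(q) holds, K gives O(~t).
The contrapositive of premise 9 (O(m -> t)) is O(~t -> ~m), and O(~t) is already established, so O(~m).
Premise 4 is O(~j -> m); contrapositively O(~m -> j). Since O(~m) holds, K gives O(j).
Applying K to premise 2 (O(j -> ~w)) and O(j) yields O(~w).
Premise 6, O(h -> w), contraposes to O(~w -> ~h); with O(~w) we get O(~h).
Premises 1, 3, 10 do not contribute to this derivation.
So O(~h) holds, i.e. F(h). The claim follows.

Yes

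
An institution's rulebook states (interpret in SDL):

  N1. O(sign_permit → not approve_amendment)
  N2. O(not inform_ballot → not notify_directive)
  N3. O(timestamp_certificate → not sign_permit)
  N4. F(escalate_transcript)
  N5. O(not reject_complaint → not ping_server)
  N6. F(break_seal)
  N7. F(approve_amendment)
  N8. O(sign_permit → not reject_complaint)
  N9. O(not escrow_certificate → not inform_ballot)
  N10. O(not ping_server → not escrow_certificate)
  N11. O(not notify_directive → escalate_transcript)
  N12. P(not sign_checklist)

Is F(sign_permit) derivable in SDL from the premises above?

Yes

F(escalate_transcript) at premise 4 means O(not escalate_transcript).
Premise 11 is O(not notify_directive → escalate_transcript); contrapositively O(not escalate_transcript → notify_directive). Since O(not escalate_transcript) holds, K gives O(notify_directive).
Premise 2 is O(not inform_ballot → not notify_directive); contrapositively O(notify_directive → inform_ballot). Since O(notify_directive) holds, K gives O(inform_ballot).
The contrapositive of premise 9 (O(not escrow_certificate → not inform_ballot)) is O(inform_ballot → escrow_certificate), and O(inform_ballot) is already established, so O(escrow_certificate).
Premise 10, O(not ping_server → not escrow_certificate), contraposes to O(escrow_certificate → ping_server); with O(escrow_certificate) we get O(ping_server).
Premise 5, O(not reject_complaint → not ping_server), contraposes to O(ping_server → reject_complaint); with O(ping_server) we get O(reject_complaint).
Premise 8, O(sign_permit → not reject_complaint), contraposes to O(reject_complaint → not sign_permit); with O(reject_complaint) we get O(not sign_permit).
Premises 1, 3, 6, 7, 12 do not contribute to this derivation.
So O(not sign_permit) holds, i.e. F(sign_permit). The claim follows.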